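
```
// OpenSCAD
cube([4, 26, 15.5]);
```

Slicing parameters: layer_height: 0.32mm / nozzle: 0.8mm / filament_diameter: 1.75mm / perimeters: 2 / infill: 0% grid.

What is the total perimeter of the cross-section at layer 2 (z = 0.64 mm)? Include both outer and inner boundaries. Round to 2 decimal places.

60.00 mm

At z = 0.64 mm: the 4×26 cube contributes its full rectangle (perimeter 60.00 mm). Overall, the cross-section is a single solid region. Total boundary length (outer) = 60.00 mm.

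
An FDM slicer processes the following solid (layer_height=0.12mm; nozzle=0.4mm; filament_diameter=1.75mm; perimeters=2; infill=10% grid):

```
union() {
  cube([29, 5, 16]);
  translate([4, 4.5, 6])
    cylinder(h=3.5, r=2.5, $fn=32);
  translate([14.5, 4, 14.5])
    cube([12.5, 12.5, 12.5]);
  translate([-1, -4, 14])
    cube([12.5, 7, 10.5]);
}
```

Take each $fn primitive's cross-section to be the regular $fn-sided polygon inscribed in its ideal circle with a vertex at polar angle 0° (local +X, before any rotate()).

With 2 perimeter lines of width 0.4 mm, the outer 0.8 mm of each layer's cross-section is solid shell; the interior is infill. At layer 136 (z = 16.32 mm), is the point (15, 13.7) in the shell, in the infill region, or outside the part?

At z = 16.32 mm: the cube does not reach this height (z outside [0, 16]); the cylinder at (4, 4.5) does not reach this height (z outside [6, 9.5]); the cube at (14.5, 4) (footprint 12.5×12.5) is included at this height; the cube at (-1, -4) (footprint 12.5×7) is included at this height; Combining (union): the 2 present regions are separate (no shared area or edge), so areas and boundary lengths simply add and each stays a separate island — 2 connected regions. Overall, the cross-section has 2 separate islands. The nearest boundary edge runs (14.50, 4.00)→(14.50, 16.50); distance from the point to it = 0.50 mm. (Shell/infill is judged within the island containing the point — the largest one.) The point is inside the cross-section, 0.50 mm from the nearest boundary — within the 0.8 mm shell band (2 × 0.4).

shell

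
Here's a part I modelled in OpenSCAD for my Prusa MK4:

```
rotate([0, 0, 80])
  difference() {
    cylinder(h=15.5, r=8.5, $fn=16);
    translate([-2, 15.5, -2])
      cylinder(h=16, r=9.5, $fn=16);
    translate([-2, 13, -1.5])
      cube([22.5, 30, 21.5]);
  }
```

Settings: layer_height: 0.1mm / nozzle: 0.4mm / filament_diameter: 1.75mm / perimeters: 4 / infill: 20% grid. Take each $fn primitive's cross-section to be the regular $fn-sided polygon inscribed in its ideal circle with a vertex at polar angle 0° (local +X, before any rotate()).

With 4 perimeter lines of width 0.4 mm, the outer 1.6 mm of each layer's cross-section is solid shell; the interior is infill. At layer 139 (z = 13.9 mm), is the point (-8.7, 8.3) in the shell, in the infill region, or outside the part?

outside

At z = 13.9 mm: the r=8.5 cylinder contributes a regular 16-gon of circumradius 8.5; the r=9.5 cylinder at (-2, 15.5) gives a regular 16-gon of circumradius 9.5 (constant along its height); the cube at (-2, 13) is present — its section is the full 22.5×30 rectangle; Subtracting the remaining from the first: starting from the r=8.5 cylinder, the r=9.5 cylinder at (-2, 15.5) partially overlaps it — only the 12.13 mm² overlap (of its 276.30 mm²) is removed, clipping the outline; the 22.5×30 cube at (-2, 13) misses the remaining region (no effect) — 1 connected region; (rotated 80° about Z; rotation is an isometry so areas/perimeters/island counts are preserved). Overall, the cross-section is a single solid region. Undo the 80° rotation: the query point maps to (6.663, 10.009) in the un-rotated model frame. The nearest boundary edge runs (3.29, 7.83)→(6.01, 6.01); distance from the point to it = 3.69 mm. The point is not inside any of the regions above, so it lies outside the cross-section (3.69 mm from the nearest boundary).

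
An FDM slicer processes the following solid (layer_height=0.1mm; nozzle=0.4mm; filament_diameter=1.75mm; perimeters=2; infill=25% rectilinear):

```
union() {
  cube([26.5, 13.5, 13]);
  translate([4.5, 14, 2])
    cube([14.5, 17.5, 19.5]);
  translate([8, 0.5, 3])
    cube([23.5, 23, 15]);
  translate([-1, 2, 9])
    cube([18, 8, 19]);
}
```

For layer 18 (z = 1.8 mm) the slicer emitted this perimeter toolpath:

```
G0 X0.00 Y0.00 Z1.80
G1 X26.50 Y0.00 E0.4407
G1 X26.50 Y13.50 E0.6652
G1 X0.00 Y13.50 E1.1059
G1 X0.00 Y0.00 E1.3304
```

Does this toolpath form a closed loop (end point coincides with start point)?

Start point (G0): (0.00, 0.00). End point (last G1): the path returns to the start — closed.

yes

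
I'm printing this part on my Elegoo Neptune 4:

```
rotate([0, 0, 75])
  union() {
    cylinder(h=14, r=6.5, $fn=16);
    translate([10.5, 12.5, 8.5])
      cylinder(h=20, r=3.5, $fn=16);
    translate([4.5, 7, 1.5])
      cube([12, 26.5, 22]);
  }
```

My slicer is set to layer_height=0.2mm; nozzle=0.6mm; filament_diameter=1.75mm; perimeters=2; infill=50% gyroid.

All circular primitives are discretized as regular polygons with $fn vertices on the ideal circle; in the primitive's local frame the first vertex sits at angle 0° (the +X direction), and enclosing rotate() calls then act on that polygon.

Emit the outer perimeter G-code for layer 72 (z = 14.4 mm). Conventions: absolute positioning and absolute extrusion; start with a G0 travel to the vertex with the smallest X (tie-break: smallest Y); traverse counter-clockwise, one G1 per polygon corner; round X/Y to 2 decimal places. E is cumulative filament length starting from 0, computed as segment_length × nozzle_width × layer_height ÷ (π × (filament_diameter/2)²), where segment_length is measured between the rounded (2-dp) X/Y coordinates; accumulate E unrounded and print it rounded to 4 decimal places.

G0 X-31.19 Y13.02 Z14.40
G1 X-5.60 Y6.16 E1.3218
G1 X-2.49 Y17.75 E1.9205
G1 X-28.09 Y24.61 E3.2427
G1 X-31.19 Y13.02 E3.8413

At z = 14.4 mm: the cylinder does not reach this height (z outside [0, 14]); the r=3.5 cylinder at (10.5, 12.5) contributes a regular 16-gon of circumradius 3.5; the cube at (4.5, 7) is present — its section is the full 12×26.5 rectangle; Taking the union: the r=3.5 cylinder at (10.5, 12.5) lies entirely inside the 12×26.5 cube at (4.5, 7), so the union is just the 12×26.5 cube at (4.5, 7) — 1 connected region; (whole slice rotated 75° about Z — lengths, areas and connectivity unchanged). The outline is a single polygon with 4 vertices. Extrusion per mm of travel: 0.6 × 0.2 / (π × 0.875²) = 0.049890. Accumulating E over each segment gives final E = 3.8413.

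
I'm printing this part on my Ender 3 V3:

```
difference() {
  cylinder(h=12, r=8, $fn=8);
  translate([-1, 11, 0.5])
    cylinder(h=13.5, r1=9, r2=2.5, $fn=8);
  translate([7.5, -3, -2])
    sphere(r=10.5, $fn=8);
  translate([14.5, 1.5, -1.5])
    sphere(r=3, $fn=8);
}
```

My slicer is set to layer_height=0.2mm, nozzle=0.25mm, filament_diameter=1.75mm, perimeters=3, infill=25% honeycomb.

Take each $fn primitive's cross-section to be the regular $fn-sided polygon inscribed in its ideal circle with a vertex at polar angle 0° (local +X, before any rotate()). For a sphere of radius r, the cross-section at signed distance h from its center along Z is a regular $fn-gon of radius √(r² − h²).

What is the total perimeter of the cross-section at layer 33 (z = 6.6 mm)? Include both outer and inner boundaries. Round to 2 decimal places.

At z = 6.6 mm: the r=8 cylinder contributes a regular 8-gon of circumradius 8 (perimeter = 2·8·8.000·sin(180°/8) = 48.98 mm); the cone at (-1, 11) (r1=9→r2=2.5) has section circumradius 6.063 here — a regular 8-gon (perimeter = 2·8·6.063·sin(180°/8) = 37.12 mm); the r=10.5 sphere at (7.5, -3) contributes a regular 8-gon of circumradius √(10.5²−8.6²) = 6.024 (perimeter = 2·8·6.024·sin(180°/8) = 36.89 mm); the sphere at (14.5, 1.5) is not intersected at this z (|z−center|=8.100 > r=3); Taking the first minus the rest: starting from the r=8 cylinder, the cone at (-1, 11) partially overlaps it — only the 11.12 mm² overlap (of its 103.97 mm²) is removed, clipping the outline; the r=10.5 sphere at (7.5, -3) partially overlaps it — only the 37.80 mm² overlap (of its 102.64 mm²) is removed, clipping the outline — boundary = 49.61 mm. Overall, the cross-section is a single solid region. Total boundary length (outer) = 49.61 mm.

49.61 mm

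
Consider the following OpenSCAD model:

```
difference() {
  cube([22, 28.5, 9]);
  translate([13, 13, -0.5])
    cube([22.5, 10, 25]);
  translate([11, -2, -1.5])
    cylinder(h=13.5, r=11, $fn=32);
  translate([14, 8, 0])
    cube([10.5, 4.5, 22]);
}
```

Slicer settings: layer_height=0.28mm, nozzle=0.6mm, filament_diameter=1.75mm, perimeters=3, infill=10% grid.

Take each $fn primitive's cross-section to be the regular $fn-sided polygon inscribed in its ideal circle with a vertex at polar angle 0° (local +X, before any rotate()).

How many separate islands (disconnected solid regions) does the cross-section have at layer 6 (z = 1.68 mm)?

2

At z = 1.68 mm: the cube is present — its section is the full 22×28.5 rectangle; the 22.5×10 cube at (13, 13) contributes its full rectangle; the r=11 cylinder at (11, -2) gives a regular 32-gon of circumradius 11 (constant along its height); the cube at (14, 8) is present — its section is the full 10.5×4.5 rectangle; Taking the first minus the rest: starting from the 22×28.5 cube, the 22.5×10 cube at (13, 13) partially overlaps it — only the 90.00 mm² overlap (of its 225.00 mm²) is removed, clipping the outline; the r=11 cylinder at (11, -2) partially overlaps it — only the 145.24 mm² overlap (of its 377.69 mm²) is removed, clipping the outline; the 10.5×4.5 cube at (14, 8) partially overlaps it — only the 35.56 mm² overlap (of its 47.25 mm²) is removed, clipping the outline — 2 connected regions. Overall, the cross-section has 2 separate islands. Island count = 2.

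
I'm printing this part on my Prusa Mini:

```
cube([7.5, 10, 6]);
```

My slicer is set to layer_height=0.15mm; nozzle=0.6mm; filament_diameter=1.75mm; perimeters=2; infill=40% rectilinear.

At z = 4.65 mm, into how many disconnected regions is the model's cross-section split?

1

At z = 4.65 mm: the cube (footprint 7.5×10) is included at this height. The result has 1 disconnected region.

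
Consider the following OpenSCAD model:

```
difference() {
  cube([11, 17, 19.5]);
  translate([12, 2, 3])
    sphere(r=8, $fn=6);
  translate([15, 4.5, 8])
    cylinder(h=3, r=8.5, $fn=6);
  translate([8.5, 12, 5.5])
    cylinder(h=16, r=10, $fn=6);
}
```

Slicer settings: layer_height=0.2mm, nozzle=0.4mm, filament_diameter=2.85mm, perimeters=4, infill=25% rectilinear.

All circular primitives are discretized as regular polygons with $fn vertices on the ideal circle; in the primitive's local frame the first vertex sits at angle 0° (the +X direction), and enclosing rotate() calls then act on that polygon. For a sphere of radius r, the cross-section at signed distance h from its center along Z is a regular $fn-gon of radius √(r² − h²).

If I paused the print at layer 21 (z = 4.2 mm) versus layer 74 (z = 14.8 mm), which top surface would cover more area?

layer 21 (z = 4.2 mm)

Layer 21 (z = 4.2): the cube (footprint 11×17) is included at this height (area 187.00 mm²); the sphere at (12, 2): section is a regular 6-gon, circumradius = √(r²−h²) = √(8²−1.2²) = 7.909 (area = (6/2)·7.909²·sin(360°/6) = 162.54 mm²); the cylinder at (15, 4.5) does not reach this height (z outside [8, 11]); the cylinder at (8.5, 12) does not reach this height (z outside [5.5, 21.5]); After the difference (first − rest): starting from the 11×17 cube (187.00 mm²), the r=8 sphere at (12, 2) partially overlaps it — only the 46.45 mm² overlap (of its 162.54 mm²) is removed, clipping the outline — area = 140.55 mm². So its area = 140.55 mm². Layer 74 (z = 14.8): the 11×17 cube contributes its full rectangle (area 187.00 mm²); the sphere at (12, 2) does not reach this height (|z−center|=11.800 > r=8); the cylinder at (15, 4.5) is absent (z outside [8, 11]); the r=10 cylinder at (8.5, 12) contributes a regular 6-gon of circumradius 10 (area = (6/2)·10.000²·sin(360°/6) = 259.81 mm²); Taking the first minus the rest: starting from the 11×17 cube (187.00 mm²), the r=10 cylinder at (8.5, 12) partially overlaps it — only the 137.99 mm² overlap (of its 259.81 mm²) is removed, clipping the outline — area = 49.01 mm². So its area = 49.01 mm². Layer 21 is larger (140.55 vs 49.01 mm²).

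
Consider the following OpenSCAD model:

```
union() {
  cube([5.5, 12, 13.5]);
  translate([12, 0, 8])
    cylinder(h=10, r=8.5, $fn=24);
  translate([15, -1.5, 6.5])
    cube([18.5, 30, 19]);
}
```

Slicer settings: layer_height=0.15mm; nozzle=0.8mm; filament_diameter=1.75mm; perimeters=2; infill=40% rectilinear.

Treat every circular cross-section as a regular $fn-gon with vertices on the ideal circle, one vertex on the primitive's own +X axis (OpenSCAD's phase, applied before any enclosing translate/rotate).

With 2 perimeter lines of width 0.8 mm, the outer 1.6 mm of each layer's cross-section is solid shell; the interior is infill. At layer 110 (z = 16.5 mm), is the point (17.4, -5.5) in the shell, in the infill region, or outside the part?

shell

At z = 16.5 mm: the cube is absent (z outside [0, 13.5]); the r=8.5 cylinder at (12, 0) gives a regular 24-gon of circumradius 8.5 (constant along its height); the 18.5×30 cube at (15, -1.5) contributes its full rectangle; Combining (union): the regions partially overlap (shared area 39.38 mm²), so overlapping operands fuse into one piece — 1 connected region. Overall, the cross-section is a single solid region. The nearest boundary edge runs (18.01, -6.01)→(16.25, -7.36); distance from the point to it = 0.78 mm. The point is inside the cross-section, 0.78 mm from the nearest boundary — within the 1.6 mm shell band (2 × 0.8).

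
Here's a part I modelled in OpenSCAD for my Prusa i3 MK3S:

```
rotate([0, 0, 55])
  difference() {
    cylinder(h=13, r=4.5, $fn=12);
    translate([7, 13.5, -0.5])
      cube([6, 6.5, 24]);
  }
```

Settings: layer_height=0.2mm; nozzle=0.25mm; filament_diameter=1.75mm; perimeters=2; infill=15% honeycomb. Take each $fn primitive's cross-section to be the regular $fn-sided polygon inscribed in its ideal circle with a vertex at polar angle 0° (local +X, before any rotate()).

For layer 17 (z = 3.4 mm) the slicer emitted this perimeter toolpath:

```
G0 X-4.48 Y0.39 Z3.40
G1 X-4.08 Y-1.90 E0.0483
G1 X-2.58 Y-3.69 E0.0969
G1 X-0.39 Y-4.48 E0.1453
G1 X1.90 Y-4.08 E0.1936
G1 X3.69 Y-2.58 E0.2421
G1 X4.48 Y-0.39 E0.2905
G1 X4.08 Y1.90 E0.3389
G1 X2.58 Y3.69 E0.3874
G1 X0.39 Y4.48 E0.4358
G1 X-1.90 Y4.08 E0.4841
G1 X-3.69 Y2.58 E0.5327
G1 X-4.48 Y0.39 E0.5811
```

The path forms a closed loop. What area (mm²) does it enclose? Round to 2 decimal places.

60.75 mm²

Apply the shoelace formula to the sequence of (X, Y) vertices; enclosed area = 60.75 mm².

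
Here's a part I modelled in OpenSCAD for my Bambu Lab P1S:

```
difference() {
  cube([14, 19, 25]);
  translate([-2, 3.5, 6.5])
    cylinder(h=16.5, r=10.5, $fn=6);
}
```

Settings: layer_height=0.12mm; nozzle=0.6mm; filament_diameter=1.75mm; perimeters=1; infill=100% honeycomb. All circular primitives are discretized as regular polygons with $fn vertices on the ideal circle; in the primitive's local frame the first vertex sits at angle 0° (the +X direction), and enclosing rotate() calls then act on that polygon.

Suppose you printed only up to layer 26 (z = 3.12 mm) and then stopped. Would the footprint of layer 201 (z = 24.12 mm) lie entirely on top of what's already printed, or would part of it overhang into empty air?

entirely on top

Compare the two slices. At z = 3.12: the cube is present — its section is the full 14×19 rectangle (area 266.00 mm²); the cylinder at (-2, 3.5) is absent (z outside [6.5, 23]); After the difference (first − rest): none of the subtracted shapes is present at this height, so the 14×19 cube is unchanged — area = 266.00 mm². At z = 24.12: the cube is present — its section is the full 14×19 rectangle (area 266.00 mm²); the cylinder at (-2, 3.5) does not reach this height (z outside [6.5, 23]); Taking the first minus the rest: none of the subtracted shapes is present at this height, so the 14×19 cube is unchanged — area = 266.00 mm². Checking containment: the cross-section at z = 24.12 is a subset of the cross-section at z = 3.12.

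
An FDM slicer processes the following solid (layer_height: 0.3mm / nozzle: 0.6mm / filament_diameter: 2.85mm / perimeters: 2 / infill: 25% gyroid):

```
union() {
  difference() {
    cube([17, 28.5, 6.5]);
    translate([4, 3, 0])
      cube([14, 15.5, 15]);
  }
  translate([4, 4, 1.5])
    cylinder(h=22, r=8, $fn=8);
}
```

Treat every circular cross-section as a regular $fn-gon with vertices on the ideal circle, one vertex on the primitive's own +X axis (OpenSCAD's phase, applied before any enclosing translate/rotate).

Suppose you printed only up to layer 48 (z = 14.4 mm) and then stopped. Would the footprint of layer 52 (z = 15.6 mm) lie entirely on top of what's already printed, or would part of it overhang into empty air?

entirely on top

Compare the two slices. At z = 14.4: the cube is absent (z outside [0, 6.5]); the cube at (4, 3) (footprint 14×15.5) is included at this height (area 217.00 mm²); After the difference (first − rest): the first operand is absent here, so nothing remains; the r=8 cylinder at (4, 4) contributes a regular 8-gon of circumradius 8 (area = (8/2)·8.000²·sin(360°/8) = 181.02 mm²); Merging all regions: only the r=8 cylinder at (4, 4) is present, so the union is just that shape — area = 181.02 mm². At z = 15.6: the cube is not intersected at this z (z outside [0, 6.5]); the cube at (4, 3) is absent (z outside [0, 15]); After the difference (first − rest): the first operand is absent here, so nothing remains; the cylinder at (4, 4): section is a regular 8-gon, circumradius r=8 (area = (8/2)·8.000²·sin(360°/8) = 181.02 mm²); Combining (union): only the r=8 cylinder at (4, 4) is present, so the union is just that shape — area = 181.02 mm². Checking containment: the cross-section at z = 15.6 is a subset of the cross-section at z = 14.4.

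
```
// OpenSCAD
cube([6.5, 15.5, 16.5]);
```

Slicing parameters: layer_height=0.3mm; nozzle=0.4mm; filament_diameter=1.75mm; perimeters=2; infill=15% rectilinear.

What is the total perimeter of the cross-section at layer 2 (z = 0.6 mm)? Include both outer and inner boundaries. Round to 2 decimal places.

At z = 0.6 mm: the cube (footprint 6.5×15.5) is included at this height (perimeter 44.00 mm). Overall, the cross-section is a single solid region. Total boundary length (outer) = 44.00 mm.

44.00 mm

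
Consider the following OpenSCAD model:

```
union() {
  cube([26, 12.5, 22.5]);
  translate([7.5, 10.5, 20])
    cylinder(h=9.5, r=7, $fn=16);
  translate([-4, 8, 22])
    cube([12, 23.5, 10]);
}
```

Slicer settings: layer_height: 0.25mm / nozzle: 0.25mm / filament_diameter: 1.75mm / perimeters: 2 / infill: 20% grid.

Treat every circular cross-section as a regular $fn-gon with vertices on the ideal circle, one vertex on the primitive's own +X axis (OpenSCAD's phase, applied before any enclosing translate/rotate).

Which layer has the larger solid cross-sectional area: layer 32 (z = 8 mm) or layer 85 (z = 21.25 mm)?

layer 85 (z = 21.25 mm)

Layer 32 (z = 8): the 26×12.5 cube contributes its full rectangle (area 325.00 mm²); the cylinder at (7.5, 10.5) is not intersected at this z (z outside [20, 29.5]); the cube at (-4, 8) is absent (z outside [22, 32]); Merging all regions: only the 26×12.5 cube is present, so the union is just that shape — area = 325.00 mm². So its area = 325.00 mm². Layer 85 (z = 21.25): the cube is present — its section is the full 26×12.5 rectangle (area 325.00 mm²); the r=7 cylinder at (7.5, 10.5) contributes a regular 16-gon of circumradius 7 (area = (16/2)·7.000²·sin(360°/16) = 150.01 mm²); the cube at (-4, 8) does not reach this height (z outside [22, 32]); Taking the union: the regions partially overlap — summed areas 475.01 mm² minus the doubly-counted overlap 102.21 mm² gives 372.80 mm² — area = 372.80 mm². So its area = 372.80 mm². Layer 85 is larger (372.80 vs 325.00 mm²).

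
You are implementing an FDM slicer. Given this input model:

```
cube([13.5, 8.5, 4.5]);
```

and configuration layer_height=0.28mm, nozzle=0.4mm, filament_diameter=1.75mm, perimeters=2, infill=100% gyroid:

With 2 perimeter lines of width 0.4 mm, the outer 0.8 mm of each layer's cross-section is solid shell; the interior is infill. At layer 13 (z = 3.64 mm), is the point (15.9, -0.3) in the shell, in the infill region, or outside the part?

outside

At z = 3.64 mm: the cube (footprint 13.5×8.5) is included at this height. Overall, the cross-section is a single solid region. The nearest boundary edge runs (0.00, 0.00)→(13.50, 0.00); distance from the point to it = 2.42 mm. The point is not inside any of the regions above, so it lies outside the cross-section (2.42 mm from the nearest boundary).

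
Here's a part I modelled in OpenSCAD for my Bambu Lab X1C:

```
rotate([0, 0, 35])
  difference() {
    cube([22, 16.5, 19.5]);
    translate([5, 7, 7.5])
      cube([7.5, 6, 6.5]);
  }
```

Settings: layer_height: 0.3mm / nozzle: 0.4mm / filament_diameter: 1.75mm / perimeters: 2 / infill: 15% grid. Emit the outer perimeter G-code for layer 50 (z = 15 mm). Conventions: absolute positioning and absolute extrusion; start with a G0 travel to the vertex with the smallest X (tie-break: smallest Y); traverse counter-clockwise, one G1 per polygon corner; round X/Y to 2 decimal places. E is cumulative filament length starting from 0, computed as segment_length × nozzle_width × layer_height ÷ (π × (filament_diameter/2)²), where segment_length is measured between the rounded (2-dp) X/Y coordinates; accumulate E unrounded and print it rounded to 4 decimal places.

At z = 15 mm: the cube (footprint 22×16.5) is included at this height; the cube at (5, 7) is not intersected at this z (z outside [7.5, 14]); After the difference (first − rest): none of the subtracted shapes is present at this height, so the 22×16.5 cube is unchanged — 1 connected region; (rotated 35° about Z; rotation is an isometry so areas/perimeters/island counts are preserved). The outline is a single polygon with 4 vertices. Extrusion per mm of travel: 0.4 × 0.3 / (π × 0.875²) = 0.049890. Accumulating E over each segment gives final E = 3.8409.

G0 X-9.46 Y13.52 Z15.00
G1 X0.00 Y0.00 E0.8232
G1 X18.02 Y12.62 E1.9208
G1 X8.56 Y26.13 E2.7436
G1 X-9.46 Y13.52 E3.8409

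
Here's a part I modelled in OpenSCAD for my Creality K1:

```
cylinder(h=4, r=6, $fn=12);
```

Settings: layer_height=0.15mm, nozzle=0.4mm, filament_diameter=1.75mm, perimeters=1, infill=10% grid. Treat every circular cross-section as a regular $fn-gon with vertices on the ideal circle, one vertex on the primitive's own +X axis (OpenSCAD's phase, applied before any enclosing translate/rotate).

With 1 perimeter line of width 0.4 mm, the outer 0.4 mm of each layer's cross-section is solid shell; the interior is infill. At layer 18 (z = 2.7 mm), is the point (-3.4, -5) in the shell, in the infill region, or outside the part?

At z = 2.7 mm: the r=6 cylinder gives a regular 12-gon of circumradius 6 (constant along its height). Overall, the cross-section is a single solid region. The nearest boundary edge runs (-5.20, -3.00)→(-3.00, -5.20); distance from the point to it = 0.14 mm. The point is not inside any of the regions above, so it lies outside the cross-section (0.14 mm from the nearest boundary).

outside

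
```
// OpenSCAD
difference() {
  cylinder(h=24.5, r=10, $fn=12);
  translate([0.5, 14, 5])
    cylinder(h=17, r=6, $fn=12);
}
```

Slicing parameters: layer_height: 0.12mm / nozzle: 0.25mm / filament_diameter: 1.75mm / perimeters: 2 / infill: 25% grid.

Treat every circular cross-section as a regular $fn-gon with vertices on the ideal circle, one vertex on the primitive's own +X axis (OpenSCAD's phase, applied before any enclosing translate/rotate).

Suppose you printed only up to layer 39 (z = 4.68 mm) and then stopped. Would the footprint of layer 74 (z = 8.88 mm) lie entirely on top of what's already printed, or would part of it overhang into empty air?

Compare the two slices. At z = 4.68: the r=10 cylinder gives a regular 12-gon of circumradius 10 (constant along its height) (area = (12/2)·10.000²·sin(360°/12) = 300.00 mm²); the cylinder at (0.5, 14) is not intersected at this z (z outside [5, 22]); Taking the first minus the rest: none of the subtracted shapes is present at this height, so the r=10 cylinder is unchanged — area = 300.00 mm². At z = 8.88: the cylinder: section is a regular 12-gon, circumradius r=10 (area = (12/2)·10.000²·sin(360°/12) = 300.00 mm²); the r=6 cylinder at (0.5, 14) gives a regular 12-gon of circumradius 6 (constant along its height) (area = (12/2)·6.000²·sin(360°/12) = 108.00 mm²); Subtracting the remaining from the first: starting from the r=10 cylinder (300.00 mm²), the r=6 cylinder at (0.5, 14) partially overlaps it — only the 7.25 mm² overlap (of its 108.00 mm²) is removed, clipping the outline — area = 292.75 mm². Checking containment: the cross-section at z = 8.88 is a subset of the cross-section at z = 4.68.

entirely on top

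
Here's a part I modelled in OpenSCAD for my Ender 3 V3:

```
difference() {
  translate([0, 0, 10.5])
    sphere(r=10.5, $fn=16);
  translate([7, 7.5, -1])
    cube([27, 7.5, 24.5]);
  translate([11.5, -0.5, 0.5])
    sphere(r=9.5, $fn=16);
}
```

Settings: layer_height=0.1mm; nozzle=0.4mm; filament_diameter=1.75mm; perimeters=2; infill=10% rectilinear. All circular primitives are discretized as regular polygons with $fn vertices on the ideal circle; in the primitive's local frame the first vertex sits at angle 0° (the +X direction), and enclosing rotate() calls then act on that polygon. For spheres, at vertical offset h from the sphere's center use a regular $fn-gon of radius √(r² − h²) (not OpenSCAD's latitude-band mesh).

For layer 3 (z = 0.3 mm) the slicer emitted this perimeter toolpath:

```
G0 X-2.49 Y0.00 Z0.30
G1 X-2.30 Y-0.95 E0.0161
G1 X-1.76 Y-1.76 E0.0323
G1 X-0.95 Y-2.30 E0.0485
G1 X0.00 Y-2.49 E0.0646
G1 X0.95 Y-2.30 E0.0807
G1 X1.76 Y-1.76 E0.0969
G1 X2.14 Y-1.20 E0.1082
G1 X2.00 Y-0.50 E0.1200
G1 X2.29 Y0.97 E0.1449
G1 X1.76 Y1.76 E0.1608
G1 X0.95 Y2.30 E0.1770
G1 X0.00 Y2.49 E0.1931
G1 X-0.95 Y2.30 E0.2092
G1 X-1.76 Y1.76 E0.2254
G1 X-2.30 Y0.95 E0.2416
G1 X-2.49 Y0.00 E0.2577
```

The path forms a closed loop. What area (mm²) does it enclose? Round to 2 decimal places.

Apply the shoelace formula to the sequence of (X, Y) vertices; enclosed area = 18.42 mm².

18.42 mm²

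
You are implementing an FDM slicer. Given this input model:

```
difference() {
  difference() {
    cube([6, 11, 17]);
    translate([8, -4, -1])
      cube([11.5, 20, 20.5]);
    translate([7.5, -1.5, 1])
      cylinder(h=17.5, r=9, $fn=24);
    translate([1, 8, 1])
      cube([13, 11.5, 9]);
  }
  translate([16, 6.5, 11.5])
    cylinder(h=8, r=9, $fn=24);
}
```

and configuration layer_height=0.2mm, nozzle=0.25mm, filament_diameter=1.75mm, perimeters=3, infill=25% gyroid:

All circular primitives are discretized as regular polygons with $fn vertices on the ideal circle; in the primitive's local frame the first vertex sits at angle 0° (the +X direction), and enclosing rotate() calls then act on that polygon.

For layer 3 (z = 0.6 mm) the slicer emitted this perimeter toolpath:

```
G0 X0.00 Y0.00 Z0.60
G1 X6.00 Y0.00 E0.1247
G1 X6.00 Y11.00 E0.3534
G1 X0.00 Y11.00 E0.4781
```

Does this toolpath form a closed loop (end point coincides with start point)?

Start point (G0): (0.00, 0.00). End point (last G1): the path does not return to the start — open.

no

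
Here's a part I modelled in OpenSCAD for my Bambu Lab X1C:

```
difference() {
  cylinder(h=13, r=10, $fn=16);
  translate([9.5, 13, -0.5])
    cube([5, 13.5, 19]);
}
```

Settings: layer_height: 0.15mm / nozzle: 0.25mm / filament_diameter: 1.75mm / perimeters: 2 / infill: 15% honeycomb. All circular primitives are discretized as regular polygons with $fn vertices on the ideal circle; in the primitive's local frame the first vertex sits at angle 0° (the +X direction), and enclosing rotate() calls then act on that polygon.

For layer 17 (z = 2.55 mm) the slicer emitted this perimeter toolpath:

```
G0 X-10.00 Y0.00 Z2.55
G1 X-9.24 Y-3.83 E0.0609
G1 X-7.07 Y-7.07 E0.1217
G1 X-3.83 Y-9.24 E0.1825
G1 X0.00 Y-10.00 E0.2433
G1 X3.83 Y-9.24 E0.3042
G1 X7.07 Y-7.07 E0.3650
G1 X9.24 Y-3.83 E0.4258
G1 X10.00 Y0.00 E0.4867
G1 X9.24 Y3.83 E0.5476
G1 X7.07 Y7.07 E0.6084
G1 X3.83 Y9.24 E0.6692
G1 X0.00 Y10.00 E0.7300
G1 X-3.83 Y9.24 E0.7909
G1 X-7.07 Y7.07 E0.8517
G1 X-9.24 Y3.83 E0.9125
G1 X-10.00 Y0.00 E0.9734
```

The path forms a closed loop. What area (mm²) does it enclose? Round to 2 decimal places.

306.19 mm²

Apply the shoelace formula to the sequence of (X, Y) vertices; enclosed area = 306.19 mm².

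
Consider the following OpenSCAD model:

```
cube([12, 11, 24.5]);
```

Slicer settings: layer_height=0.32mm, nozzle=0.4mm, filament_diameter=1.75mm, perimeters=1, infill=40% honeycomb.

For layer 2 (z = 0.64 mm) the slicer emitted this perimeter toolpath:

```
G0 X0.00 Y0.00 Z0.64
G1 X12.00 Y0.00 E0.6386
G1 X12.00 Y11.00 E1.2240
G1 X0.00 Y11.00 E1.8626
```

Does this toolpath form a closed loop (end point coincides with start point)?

no

Start point (G0): (0.00, 0.00). End point (last G1): the path does not return to the start — open.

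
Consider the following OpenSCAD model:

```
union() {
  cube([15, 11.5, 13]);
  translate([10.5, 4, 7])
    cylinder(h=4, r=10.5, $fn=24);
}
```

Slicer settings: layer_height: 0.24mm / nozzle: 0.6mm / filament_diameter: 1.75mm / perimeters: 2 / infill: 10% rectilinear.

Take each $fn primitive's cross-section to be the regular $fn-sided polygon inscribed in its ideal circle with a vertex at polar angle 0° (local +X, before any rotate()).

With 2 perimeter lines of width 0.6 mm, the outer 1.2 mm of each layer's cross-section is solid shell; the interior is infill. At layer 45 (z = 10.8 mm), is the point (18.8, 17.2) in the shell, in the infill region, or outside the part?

At z = 10.8 mm: the 15×11.5 cube contributes its full rectangle; the r=10.5 cylinder at (10.5, 4) contributes a regular 24-gon of circumradius 10.5; Combining (union): the regions partially overlap (shared area 163.39 mm²), so overlapping operands fuse into one piece — 1 connected region. Overall, the cross-section is a single solid region. The nearest boundary edge runs (13.22, 14.14)→(15.75, 13.09); distance from the point to it = 5.12 mm. The point is not inside any of the regions above, so it lies outside the cross-section (5.12 mm from the nearest boundary).

outside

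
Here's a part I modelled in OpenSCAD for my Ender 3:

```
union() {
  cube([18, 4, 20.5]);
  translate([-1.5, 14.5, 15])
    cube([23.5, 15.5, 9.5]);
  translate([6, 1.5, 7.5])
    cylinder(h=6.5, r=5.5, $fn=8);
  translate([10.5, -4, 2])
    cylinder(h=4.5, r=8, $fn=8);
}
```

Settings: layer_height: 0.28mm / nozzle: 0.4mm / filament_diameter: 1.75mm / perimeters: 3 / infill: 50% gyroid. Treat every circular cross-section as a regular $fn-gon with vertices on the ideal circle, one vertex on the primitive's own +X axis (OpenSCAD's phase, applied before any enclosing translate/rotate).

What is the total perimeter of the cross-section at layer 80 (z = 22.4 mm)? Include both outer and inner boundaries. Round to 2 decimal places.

78.00 mm

At z = 22.4 mm: the cube does not reach this height (z outside [0, 20.5]); the cube at (-1.5, 14.5) is present — its section is the full 23.5×15.5 rectangle (perimeter 78.00 mm); the cylinder at (6, 1.5) does not reach this height (z outside [7.5, 14]); the cylinder at (10.5, -4) is not intersected at this z (z outside [2, 6.5]); Merging all regions: only the 23.5×15.5 cube at (-1.5, 14.5) is present, so the union is just that shape — boundary = 78.00 mm. Overall, the cross-section is a single solid region. Total boundary length (outer) = 78.00 mm.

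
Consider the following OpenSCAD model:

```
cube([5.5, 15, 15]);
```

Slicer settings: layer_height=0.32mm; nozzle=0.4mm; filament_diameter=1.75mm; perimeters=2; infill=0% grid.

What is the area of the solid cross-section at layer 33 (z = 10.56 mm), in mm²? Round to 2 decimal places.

82.50 mm²

At z = 10.56 mm: the 5.5×15 cube contributes its full rectangle (area 82.50 mm²). Overall, the cross-section is a single solid region. Net area = 82.50 mm².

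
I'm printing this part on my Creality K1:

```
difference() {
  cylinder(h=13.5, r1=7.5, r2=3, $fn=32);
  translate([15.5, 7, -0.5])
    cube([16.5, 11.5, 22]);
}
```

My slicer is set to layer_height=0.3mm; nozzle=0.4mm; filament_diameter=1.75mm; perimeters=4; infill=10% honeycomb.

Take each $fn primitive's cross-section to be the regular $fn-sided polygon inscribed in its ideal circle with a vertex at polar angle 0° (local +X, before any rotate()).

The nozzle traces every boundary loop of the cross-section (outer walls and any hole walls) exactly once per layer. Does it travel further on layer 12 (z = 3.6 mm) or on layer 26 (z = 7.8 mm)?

Layer 12 (z = 3.6): the cone (r1=7.5→r2=3) has section circumradius 6.300 here — a regular 32-gon (perimeter = 2·32·6.300·sin(180°/32) = 39.52 mm); the 16.5×11.5 cube at (15.5, 7) contributes its full rectangle (perimeter 56.00 mm); Subtracting the remaining from the first: starting from the cone, the 16.5×11.5 cube at (15.5, 7) misses the remaining region (no effect) — boundary = 39.52 mm. So its perimeter = 39.52 mm. Layer 26 (z = 7.8): the cone contributes a regular 32-gon of circumradius 4.900 (interpolated between r1=7.5 and r2=3 at t=0.578) (perimeter = 2·32·4.900·sin(180°/32) = 30.74 mm); the cube at (15.5, 7) (footprint 16.5×11.5) is included at this height (perimeter 56.00 mm); After the difference (first − rest): starting from the cone, the 16.5×11.5 cube at (15.5, 7) misses the remaining region (no effect) — boundary = 30.74 mm. So its perimeter = 30.74 mm. Layer 12 is larger (39.52 vs 30.74 mm).

layer 12 (z = 3.6 mm)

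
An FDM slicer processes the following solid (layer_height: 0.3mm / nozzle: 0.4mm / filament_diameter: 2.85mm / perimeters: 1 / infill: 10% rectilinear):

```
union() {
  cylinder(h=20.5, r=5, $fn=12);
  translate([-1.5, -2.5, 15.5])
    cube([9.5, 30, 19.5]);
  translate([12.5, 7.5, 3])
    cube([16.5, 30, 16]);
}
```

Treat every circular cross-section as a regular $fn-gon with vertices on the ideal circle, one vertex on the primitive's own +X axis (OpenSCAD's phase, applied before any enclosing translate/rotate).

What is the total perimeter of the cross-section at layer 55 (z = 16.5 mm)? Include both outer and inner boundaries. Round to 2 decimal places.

At z = 16.5 mm: the r=5 cylinder gives a regular 12-gon of circumradius 5 (constant along its height) (perimeter = 2·12·5.000·sin(180°/12) = 31.06 mm); the cube at (-1.5, -2.5) (footprint 9.5×30) is included at this height (perimeter 79.00 mm); the cube at (12.5, 7.5) is present — its section is the full 16.5×30 rectangle (perimeter 93.00 mm); Taking the union: the regions partially overlap (shared area 41.36 mm²), so the edge portions inside another operand are dropped and the merged outline is re-measured after clipping — boundary = 178.22 mm. Overall, the cross-section has 2 separate islands. Total boundary length (outer) = 178.22 mm.

178.22 mm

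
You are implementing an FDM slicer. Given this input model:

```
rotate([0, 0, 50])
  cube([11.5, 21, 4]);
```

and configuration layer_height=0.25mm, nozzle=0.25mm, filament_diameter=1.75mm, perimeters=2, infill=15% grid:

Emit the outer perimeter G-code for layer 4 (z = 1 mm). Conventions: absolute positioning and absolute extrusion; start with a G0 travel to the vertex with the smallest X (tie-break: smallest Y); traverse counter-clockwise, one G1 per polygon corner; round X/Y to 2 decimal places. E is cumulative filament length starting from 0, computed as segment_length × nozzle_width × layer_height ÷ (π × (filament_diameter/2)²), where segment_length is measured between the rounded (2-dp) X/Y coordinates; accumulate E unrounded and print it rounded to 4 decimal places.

At z = 1 mm: the cube (footprint 11.5×21) is included at this height; (whole slice rotated 50° about Z — lengths, areas and connectivity unchanged). The outline is a single polygon with 4 vertices. Extrusion per mm of travel: 0.25 × 0.25 / (π × 0.875²) = 0.025984. Accumulating E over each segment gives final E = 1.6891.

G0 X-16.09 Y13.50 Z1.00
G1 X0.00 Y0.00 E0.5458
G1 X7.39 Y8.81 E0.8446
G1 X-8.69 Y22.31 E1.3901
G1 X-16.09 Y13.50 E1.6891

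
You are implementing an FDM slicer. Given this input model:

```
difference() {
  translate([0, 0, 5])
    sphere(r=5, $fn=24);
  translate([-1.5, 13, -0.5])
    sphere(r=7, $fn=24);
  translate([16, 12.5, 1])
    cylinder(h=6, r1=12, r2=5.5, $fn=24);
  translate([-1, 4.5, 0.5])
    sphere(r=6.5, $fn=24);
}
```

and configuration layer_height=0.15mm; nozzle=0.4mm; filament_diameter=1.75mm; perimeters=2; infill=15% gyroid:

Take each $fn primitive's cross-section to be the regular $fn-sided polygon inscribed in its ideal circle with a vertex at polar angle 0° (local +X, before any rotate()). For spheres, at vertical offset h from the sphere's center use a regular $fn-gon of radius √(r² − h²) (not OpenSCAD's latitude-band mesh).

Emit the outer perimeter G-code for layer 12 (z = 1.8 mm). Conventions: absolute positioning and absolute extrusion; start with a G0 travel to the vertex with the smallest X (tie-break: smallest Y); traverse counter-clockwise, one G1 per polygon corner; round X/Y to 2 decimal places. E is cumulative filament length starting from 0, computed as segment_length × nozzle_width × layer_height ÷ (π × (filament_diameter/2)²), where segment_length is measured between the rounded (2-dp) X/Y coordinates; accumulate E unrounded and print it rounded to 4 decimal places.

At z = 1.8 mm: the sphere: section is a regular 24-gon, circumradius = √(r²−h²) = √(5²−3.2²) = 3.842; the sphere at (-1.5, 13): section is a regular 24-gon, circumradius = √(r²−h²) = √(7²−2.3²) = 6.611; the cone at (16, 12.5) contributes a regular 24-gon of circumradius 11.133 (interpolated between r1=12 and r2=5.5 at t=0.133); the r=6.5 sphere at (-1, 4.5) slices to a regular 24-gon of circumradius 6.369 (√(r²−h²) with h=1.3 from center); After the difference (first − rest): starting from the r=5 sphere, the r=7 sphere at (-1.5, 13) misses the remaining region (no effect); the cone at (16, 12.5) misses the remaining region (no effect); the r=6.5 sphere at (-1, 4.5) partially overlaps it — only the 32.96 mm² overlap (of its 125.97 mm²) is removed, clipping the outline — 1 connected region. The outline is a single polygon with 18 vertices. Extrusion per mm of travel: 0.4 × 0.15 / (π × 0.875²) = 0.024945. Accumulating E over each segment gives final E = 0.4807.

G0 X-3.60 Y-1.26 Z1.80
G1 X-3.33 Y-1.92 E0.0178
G1 X-2.72 Y-2.72 E0.0429
G1 X-1.92 Y-3.33 E0.0680
G1 X-0.99 Y-3.71 E0.0930
G1 X0.00 Y-3.84 E0.1179
G1 X0.99 Y-3.71 E0.1429
G1 X1.92 Y-3.33 E0.1679
G1 X2.72 Y-2.72 E0.1930
G1 X3.33 Y-1.92 E0.2181
G1 X3.71 Y-0.99 E0.2432
G1 X3.84 Y0.00 E0.2681
G1 X3.79 Y0.37 E0.2774
G1 X3.50 Y0.00 E0.2891
G1 X2.18 Y-1.02 E0.3307
G1 X0.65 Y-1.65 E0.3720
G1 X-1.00 Y-1.87 E0.4135
G1 X-2.65 Y-1.65 E0.4551
G1 X-3.60 Y-1.26 E0.4807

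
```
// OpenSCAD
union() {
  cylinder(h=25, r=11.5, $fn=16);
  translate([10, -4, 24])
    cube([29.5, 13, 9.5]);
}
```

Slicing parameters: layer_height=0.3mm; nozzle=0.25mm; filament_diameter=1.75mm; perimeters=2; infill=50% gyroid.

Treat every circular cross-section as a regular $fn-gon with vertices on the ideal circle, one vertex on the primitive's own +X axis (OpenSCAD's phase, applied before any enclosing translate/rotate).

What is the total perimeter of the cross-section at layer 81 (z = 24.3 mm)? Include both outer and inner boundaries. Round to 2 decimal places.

137.06 mm

At z = 24.3 mm: the r=11.5 cylinder gives a regular 16-gon of circumradius 11.5 (constant along its height) (perimeter = 2·16·11.500·sin(180°/16) = 71.79 mm); the cube at (10, -4) is present — its section is the full 29.5×13 rectangle (perimeter 85.00 mm); Merging all regions: the regions partially overlap (shared area 9.38 mm²), so the edge portions inside another operand are dropped and the merged outline is re-measured after clipping — boundary = 137.06 mm. Overall, the cross-section is a single solid region. Total boundary length (outer) = 137.06 mm.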